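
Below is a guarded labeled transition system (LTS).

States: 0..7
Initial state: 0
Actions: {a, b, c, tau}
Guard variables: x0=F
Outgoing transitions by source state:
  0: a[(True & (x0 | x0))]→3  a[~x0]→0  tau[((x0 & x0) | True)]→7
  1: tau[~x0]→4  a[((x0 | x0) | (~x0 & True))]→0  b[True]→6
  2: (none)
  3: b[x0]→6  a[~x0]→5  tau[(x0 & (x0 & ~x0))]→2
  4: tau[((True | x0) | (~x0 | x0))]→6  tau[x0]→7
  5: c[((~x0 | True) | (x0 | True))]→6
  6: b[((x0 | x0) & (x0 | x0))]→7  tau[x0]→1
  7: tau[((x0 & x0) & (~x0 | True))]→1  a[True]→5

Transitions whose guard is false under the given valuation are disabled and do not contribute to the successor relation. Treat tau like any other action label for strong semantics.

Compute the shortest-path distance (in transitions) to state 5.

Answer: 2

Analysis:
BFS to 5:
  depth 0: {0}
  depth 1: {7}
  depth 2: {5}
depth(5)=2, e.g. tau·a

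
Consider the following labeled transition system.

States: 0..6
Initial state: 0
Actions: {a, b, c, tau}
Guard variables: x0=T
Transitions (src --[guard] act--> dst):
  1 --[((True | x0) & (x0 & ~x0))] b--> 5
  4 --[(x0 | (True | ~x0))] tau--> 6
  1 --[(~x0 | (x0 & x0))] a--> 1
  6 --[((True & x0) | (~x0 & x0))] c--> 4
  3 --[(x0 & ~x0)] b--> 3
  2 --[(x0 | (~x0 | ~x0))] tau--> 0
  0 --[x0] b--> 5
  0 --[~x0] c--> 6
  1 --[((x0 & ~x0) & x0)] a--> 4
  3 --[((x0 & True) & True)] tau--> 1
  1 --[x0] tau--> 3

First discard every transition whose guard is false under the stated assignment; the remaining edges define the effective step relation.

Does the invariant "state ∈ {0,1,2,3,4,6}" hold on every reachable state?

Answer: INVARIANT VIOLATED at state 5

Working:
Allowed set {0,1,2,3,4,6}
R = {0,5}
  0: safe
  5: ✗ unsafe
counterexample path to 5: b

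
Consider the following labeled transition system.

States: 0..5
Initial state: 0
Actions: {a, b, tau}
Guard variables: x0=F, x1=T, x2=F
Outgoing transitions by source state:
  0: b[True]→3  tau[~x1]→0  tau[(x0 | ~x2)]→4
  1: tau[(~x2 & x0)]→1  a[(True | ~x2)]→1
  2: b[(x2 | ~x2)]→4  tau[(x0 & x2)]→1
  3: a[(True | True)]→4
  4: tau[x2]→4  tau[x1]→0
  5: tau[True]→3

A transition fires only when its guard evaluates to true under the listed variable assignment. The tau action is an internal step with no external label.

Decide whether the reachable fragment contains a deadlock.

Answer: DEADLOCK-FREE

Trace:
Reachable = {0,3,4}
  0: b→3  tau→4  [deg 2]
  3: a→4  [deg 1]
  4: tau→0  [deg 1]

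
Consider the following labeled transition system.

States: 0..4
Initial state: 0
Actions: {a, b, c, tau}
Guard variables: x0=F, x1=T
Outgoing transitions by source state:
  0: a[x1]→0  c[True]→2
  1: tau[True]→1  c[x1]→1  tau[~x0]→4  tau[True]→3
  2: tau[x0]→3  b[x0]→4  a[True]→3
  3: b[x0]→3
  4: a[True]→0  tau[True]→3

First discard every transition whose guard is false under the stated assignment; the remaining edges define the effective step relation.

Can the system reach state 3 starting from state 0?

Answer: REACHABLE

Working:
Guard filter leaves 9 enabled edge(s).
L0 = {0}
L1 = {2}  now seen {0,2}
L2 = {3}  now seen {0,2,3}
Reachable = {0,2,3}
witness 3: c·a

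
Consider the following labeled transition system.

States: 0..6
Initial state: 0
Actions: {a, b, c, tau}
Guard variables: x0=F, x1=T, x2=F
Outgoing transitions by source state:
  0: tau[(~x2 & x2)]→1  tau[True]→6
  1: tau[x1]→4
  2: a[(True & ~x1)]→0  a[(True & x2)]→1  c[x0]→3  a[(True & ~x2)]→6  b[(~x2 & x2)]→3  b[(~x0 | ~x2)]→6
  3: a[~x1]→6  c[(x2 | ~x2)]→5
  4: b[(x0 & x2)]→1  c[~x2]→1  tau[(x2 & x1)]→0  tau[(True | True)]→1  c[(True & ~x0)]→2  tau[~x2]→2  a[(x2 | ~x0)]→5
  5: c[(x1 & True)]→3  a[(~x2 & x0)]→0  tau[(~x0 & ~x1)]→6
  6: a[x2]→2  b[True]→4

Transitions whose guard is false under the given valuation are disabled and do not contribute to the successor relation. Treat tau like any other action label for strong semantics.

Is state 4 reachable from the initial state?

Guard filter leaves 12 enabled edge(s).
Layer 0: {0}
Layer 1: {6}  now seen {0,6}
Layer 2: {4}  now seen {0,4,6}
Layer 3: {1,2,5}  now seen {0,1,2,4,5,6}
Layer 4: {3}  now seen {0,1,2,3,4,5,6}
Reach set: {0,1,2,3,4,5,6}
trace reaching 4: tau·b

Answer: REACHABLE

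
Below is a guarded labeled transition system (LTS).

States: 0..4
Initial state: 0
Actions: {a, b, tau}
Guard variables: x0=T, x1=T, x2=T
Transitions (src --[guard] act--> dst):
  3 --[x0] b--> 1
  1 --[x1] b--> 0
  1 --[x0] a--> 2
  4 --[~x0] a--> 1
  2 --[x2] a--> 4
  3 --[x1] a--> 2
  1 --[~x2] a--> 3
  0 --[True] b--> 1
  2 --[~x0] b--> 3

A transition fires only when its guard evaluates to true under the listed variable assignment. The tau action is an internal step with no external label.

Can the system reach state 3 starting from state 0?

Answer: UNREACHABLE

Trace:
After dropping false guards: 6 live edges.
Layer 0: {0}
Layer 1: {1}  cumulative {0,1}
Layer 2: {2}  cumulative {0,1,2}
Layer 3: {4}  cumulative {0,1,2,4}
R = {0,1,2,4}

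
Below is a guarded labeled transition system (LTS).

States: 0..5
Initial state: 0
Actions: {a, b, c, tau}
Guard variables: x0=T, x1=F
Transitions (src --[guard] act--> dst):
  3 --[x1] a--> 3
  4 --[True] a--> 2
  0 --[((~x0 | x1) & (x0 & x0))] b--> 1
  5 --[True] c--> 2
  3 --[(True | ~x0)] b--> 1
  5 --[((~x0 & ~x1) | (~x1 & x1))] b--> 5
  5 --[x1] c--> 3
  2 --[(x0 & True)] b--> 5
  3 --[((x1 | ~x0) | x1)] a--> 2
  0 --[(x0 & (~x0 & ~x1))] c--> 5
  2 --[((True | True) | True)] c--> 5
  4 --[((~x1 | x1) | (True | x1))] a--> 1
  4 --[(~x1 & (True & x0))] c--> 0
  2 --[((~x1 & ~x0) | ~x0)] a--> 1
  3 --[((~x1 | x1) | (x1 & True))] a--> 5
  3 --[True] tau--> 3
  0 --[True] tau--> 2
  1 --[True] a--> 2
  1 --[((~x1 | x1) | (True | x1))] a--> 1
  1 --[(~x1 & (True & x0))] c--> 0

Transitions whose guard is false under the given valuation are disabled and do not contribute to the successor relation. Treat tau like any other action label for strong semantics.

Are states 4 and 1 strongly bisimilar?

Answer: BISIMILAR

Trace:
Bisimulation quotient by refinement:
  P[0] = {{0,1,2,3,4,5}}
  P[1] = {{0},{1,4},{2},{3},{5}}
Fixed point at round 2; 5 class(es).
class of 4: {1,4}; class of 1: {1,4}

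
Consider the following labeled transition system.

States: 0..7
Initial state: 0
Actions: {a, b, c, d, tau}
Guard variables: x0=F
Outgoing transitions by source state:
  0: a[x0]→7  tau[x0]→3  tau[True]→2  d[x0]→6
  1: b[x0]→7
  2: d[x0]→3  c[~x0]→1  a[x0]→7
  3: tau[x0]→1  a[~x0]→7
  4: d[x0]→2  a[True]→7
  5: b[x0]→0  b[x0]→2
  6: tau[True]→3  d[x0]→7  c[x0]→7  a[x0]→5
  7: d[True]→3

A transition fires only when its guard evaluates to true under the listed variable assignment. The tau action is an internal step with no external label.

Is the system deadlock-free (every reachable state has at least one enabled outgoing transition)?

Answer: DEADLOCK at state 1

Analysis:
Reachable = {0,1,2}
  0: tau→2  [deg 1]
  1: ∅  [STUCK]
  2: c→1  [deg 1]
trace reaching 1: tau·c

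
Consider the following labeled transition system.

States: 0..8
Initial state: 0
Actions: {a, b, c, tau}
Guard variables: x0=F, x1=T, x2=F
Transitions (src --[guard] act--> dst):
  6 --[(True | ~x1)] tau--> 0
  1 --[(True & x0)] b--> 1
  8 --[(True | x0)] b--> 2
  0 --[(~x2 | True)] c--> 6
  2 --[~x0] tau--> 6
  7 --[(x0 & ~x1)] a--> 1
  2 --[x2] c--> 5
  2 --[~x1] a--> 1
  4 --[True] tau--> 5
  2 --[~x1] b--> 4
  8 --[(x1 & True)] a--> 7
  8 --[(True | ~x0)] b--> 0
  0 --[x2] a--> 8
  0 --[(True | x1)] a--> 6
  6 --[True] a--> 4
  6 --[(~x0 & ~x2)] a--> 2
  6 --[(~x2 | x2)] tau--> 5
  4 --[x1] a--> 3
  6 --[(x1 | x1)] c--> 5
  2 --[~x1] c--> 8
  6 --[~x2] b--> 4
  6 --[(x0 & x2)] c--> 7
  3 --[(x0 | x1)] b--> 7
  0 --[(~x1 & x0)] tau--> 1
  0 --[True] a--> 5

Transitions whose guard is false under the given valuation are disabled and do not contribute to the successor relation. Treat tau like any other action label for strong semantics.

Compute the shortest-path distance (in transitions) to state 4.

Answer: 2

Trace:
BFS to 4:
  Layer 0: {0}
  Layer 1: {5,6}
  Layer 2: {2,4}
first hit 4 at d=2 via a·a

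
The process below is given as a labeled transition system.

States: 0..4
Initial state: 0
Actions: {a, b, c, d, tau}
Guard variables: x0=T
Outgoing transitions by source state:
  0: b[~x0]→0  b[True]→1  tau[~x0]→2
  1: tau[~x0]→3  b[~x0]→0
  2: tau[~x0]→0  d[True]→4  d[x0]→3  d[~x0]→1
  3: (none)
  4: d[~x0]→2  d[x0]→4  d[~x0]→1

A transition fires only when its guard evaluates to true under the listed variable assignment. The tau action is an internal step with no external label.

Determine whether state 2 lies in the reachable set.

Answer: UNREACHABLE

Working:
After dropping false guards: 4 live edges.
L0 = {0}
L1 = {1}  now seen {0,1}
R = {0,1}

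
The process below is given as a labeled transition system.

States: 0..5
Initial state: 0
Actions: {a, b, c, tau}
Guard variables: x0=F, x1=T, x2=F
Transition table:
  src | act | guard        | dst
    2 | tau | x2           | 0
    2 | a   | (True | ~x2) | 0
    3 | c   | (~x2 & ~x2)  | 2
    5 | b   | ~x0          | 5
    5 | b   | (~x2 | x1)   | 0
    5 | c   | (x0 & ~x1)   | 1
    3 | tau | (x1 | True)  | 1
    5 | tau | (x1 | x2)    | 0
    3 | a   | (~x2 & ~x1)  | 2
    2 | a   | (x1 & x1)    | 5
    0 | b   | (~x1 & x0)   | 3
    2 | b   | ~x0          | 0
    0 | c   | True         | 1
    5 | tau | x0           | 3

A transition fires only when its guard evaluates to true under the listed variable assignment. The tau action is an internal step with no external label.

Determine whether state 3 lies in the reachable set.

9 transition(s) survive guard evaluation.
depth 0: {0}
depth 1: {1}  cumulative {0,1}
Reach set: {0,1}

Answer: UNREACHABLE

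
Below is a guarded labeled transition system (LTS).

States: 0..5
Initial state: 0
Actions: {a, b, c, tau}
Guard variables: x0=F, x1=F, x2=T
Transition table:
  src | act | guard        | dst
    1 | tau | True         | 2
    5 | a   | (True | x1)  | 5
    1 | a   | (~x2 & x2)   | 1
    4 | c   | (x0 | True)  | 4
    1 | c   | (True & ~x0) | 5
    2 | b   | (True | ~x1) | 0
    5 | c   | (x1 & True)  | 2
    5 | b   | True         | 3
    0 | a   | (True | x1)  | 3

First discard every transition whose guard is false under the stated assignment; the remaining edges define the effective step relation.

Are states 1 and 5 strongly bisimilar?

Refine partition for ~:
  π0 = {{0,1,2,3,4,5}}
  π1 = {{0},{1},{2},{3},{4},{5}}
stable after 2 split(s): 6 block(s)
1∈{1}, 5∈{5}

Answer: NOT BISIMILAR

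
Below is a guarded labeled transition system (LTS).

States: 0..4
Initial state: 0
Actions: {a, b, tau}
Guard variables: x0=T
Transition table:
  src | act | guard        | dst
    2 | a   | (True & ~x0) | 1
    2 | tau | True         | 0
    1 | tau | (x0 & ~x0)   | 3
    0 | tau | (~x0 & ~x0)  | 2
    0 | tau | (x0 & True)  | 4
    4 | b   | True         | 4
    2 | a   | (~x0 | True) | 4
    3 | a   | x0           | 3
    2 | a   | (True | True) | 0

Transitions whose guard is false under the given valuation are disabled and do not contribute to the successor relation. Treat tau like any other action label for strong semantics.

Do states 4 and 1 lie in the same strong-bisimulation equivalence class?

Compute ~ classes (split until stable):
  π0 = {{0,1,2,3,4}}
  π1 = {{0},{1},{2},{3},{4}}
5 equivalence class(es) (converged in 2)
class of 4: {4}; class of 1: {1}

Answer: NOT BISIMILAR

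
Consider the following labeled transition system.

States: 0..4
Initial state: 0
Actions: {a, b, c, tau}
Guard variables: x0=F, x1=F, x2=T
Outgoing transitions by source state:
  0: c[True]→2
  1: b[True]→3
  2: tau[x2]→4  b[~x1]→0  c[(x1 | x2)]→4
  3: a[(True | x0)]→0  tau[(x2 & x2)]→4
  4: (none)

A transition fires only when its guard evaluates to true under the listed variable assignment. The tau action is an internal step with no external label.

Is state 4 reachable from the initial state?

Answer: REACHABLE

Analysis:
Guard filter leaves 7 enabled edge(s).
depth 0: {0}
depth 1: {2}  cumulative {0,2}
depth 2: {4}  cumulative {0,2,4}
Reachable = {0,2,4}
witness 4: c·tau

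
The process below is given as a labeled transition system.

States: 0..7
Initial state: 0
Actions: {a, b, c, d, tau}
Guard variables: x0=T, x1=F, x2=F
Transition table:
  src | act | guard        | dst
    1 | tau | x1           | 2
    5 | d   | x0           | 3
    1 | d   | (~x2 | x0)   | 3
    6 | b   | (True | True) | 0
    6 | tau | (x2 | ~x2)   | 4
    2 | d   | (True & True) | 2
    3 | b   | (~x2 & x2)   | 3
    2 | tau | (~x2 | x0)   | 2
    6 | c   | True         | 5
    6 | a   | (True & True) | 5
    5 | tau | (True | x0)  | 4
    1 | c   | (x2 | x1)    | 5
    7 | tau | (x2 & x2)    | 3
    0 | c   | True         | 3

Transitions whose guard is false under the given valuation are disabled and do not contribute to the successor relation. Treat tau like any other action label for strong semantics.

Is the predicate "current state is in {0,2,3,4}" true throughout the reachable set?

Safe = {0,2,3,4}
Reach set: {0,3}
  0: safe
  3: safe

Answer: INVARIANT HOLDS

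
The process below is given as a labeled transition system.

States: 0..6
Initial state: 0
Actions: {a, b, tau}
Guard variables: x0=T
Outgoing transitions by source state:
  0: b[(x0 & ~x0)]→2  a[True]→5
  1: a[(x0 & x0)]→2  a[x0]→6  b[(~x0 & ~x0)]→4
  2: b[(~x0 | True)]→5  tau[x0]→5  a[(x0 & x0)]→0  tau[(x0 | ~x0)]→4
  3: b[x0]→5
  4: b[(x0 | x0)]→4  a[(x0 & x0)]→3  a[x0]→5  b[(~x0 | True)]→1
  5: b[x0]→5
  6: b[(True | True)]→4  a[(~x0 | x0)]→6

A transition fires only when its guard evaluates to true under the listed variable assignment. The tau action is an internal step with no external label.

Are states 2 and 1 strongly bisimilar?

Answer: NOT BISIMILAR

Trace:
Compute ~ classes (split until stable):
  π0 = {{0,1,2,3,4,5,6}}
  π1 = {{0,1},{2},{3,5},{4,6}}
  π2 = {{0},{1},{2},{3,5},{4},{6}}
Fixed point at round 3; 6 class(es).
class of 2: {2}; class of 1: {1}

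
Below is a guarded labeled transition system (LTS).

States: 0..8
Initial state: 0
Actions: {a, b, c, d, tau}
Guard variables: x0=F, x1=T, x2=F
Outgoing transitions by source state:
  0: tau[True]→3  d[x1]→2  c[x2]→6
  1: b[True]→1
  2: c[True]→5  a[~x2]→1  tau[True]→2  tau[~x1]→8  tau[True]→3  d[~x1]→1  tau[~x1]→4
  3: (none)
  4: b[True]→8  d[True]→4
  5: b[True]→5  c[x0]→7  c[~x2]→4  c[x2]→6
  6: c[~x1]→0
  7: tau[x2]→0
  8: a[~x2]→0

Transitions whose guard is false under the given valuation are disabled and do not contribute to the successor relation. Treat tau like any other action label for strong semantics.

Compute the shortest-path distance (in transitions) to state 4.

Layered search for 4:
  Layer 0: {0}
  Layer 1: {2,3}
  Layer 2: {1,5}
  Layer 3: {4}
depth(4)=3, e.g. d·c·c

Answer: 3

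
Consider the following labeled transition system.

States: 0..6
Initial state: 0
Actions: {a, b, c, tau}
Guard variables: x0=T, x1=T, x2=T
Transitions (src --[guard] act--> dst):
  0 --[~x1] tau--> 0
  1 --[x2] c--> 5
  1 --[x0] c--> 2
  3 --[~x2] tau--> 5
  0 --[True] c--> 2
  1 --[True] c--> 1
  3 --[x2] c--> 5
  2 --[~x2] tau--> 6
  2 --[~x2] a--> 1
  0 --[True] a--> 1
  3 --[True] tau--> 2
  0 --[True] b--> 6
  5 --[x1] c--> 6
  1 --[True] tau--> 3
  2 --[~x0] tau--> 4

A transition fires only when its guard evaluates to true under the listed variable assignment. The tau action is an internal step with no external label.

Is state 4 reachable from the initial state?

Answer: UNREACHABLE

Analysis:
10 transition(s) survive guard evaluation.
Layer 0: {0}
Layer 1: {1,2,6}  cumulative {0,1,2,6}
Layer 2: {3,5}  cumulative {0,1,2,3,5,6}
R = {0,1,2,3,5,6}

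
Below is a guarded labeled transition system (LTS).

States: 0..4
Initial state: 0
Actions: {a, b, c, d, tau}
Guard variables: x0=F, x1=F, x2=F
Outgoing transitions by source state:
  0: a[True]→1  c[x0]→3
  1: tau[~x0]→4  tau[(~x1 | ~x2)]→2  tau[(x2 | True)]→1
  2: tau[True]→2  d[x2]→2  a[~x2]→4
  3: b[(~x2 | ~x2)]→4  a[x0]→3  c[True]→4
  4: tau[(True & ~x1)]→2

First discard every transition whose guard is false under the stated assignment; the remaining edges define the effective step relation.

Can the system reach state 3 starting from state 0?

Answer: UNREACHABLE

Trace:
After dropping false guards: 9 live edges.
L0 = {0}
L1 = {1}  cumulative {0,1}
L2 = {2,4}  cumulative {0,1,2,4}
Reach set: {0,1,2,4}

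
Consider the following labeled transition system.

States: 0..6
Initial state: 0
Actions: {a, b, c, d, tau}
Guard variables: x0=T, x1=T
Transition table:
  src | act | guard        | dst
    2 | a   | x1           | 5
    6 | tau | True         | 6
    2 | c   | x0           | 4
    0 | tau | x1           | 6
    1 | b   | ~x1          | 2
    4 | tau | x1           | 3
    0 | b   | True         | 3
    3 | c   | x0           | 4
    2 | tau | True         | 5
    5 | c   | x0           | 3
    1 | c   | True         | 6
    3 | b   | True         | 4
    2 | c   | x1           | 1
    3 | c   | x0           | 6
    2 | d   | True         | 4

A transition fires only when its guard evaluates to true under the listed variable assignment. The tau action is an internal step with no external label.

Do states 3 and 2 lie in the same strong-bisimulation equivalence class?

Answer: NOT BISIMILAR

Trace:
Bisimulation quotient by refinement:
  π0 = {{0,1,2,3,4,5,6}}
  π1 = {{0},{1,5},{2},{3},{4,6}}
  π2 = {{0},{1},{2},{3},{4},{5},{6}}
7 equivalence class(es) (converged in 3)
[3]={3}  [2]={2}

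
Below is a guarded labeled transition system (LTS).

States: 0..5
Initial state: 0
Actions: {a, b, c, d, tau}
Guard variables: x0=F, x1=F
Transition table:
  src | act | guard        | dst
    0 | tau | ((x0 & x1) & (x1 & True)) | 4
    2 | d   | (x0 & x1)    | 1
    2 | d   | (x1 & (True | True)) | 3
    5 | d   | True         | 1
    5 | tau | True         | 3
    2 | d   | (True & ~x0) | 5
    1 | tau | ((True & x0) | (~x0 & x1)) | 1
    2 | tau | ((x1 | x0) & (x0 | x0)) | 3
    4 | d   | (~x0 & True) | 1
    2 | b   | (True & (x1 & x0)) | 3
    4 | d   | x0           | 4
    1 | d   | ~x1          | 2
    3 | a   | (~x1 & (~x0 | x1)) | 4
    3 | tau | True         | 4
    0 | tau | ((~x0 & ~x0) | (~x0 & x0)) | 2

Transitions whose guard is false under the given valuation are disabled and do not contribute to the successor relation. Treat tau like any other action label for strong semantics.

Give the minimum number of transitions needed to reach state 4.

Answer: 4

Analysis:
BFS to 4:
  Layer 0: {0}
  Layer 1: {2}
  Layer 2: {5}
  Layer 3: {1,3}
  Layer 4: {4}
first hit 4 at d=4 via tau·d·tau·a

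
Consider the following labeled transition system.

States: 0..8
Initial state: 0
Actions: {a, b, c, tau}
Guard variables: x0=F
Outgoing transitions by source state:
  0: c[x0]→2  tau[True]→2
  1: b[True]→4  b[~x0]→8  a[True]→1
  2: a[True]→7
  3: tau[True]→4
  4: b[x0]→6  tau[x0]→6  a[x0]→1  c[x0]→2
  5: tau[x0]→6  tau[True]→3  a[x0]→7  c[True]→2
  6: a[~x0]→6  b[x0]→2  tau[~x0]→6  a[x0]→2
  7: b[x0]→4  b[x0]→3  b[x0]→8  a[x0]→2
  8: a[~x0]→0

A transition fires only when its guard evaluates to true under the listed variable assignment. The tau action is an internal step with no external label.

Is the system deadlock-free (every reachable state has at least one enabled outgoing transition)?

R = {0,2,7}
  0: tau→2  [1 out]
  2: a→7  [1 out]
  7: ∅  [deadlock]
Path to 7: tau·a

Answer: DEADLOCK at state 7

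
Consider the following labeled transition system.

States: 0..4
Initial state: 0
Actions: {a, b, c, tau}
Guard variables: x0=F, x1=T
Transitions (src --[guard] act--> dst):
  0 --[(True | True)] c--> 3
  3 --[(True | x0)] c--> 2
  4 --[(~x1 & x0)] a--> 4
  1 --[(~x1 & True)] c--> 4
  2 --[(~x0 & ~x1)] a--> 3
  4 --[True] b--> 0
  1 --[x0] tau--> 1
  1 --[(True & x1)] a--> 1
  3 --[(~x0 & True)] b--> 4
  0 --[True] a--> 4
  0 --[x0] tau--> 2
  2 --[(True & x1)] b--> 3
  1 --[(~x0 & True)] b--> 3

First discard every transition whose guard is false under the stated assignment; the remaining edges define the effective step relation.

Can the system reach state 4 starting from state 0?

Answer: REACHABLE

Working:
After dropping false guards: 8 live edges.
L0 = {0}
L1 = {3,4}  now seen {0,3,4}
L2 = {2}  now seen {0,2,3,4}
Reach set: {0,2,3,4}
Path to 4: a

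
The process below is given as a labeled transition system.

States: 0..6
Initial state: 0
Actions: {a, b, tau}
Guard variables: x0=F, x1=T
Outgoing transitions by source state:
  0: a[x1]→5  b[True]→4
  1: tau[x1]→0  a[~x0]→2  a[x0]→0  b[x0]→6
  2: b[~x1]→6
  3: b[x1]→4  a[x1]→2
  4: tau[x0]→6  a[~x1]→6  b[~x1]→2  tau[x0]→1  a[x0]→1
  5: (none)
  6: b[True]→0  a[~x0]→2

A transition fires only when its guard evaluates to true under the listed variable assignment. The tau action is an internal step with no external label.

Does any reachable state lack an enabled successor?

R = {0,4,5}
  0: a→5  b→4  [2 exit(s)]
  4: ∅  [STUCK]
  5: ∅  [STUCK]
Path to 4: b

Answer: DEADLOCK at state 4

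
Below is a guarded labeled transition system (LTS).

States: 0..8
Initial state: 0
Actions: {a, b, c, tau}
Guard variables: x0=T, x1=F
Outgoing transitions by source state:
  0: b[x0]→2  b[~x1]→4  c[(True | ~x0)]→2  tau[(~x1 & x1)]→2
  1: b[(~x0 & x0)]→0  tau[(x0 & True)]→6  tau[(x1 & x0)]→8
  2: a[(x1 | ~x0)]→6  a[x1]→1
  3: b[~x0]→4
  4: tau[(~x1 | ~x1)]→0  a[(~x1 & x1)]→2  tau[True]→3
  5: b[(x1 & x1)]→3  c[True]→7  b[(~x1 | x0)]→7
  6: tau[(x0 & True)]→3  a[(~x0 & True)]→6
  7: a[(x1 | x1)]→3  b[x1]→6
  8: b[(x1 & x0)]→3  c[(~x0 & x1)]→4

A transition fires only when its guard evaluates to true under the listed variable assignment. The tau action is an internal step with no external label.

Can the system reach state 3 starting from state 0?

Answer: REACHABLE

Trace:
After dropping false guards: 9 live edges.
L0 = {0}
L1 = {2,4}  now seen {0,2,4}
L2 = {3}  now seen {0,2,3,4}
R = {0,2,3,4}
Path to 3: b·tau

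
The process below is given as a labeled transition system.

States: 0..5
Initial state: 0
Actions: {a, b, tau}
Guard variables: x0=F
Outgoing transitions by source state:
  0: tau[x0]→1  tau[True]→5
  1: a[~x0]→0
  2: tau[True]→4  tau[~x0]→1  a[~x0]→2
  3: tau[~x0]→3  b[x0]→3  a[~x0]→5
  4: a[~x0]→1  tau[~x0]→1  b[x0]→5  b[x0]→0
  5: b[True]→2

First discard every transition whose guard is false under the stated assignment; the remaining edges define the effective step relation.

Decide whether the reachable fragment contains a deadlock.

Reach set: {0,1,2,4,5}
  0: tau→5  [deg 1]
  1: a→0  [deg 1]
  2: a→2  tau→1  tau→4  [deg 3]
  4: a→1  tau→1  [deg 2]
  5: b→2  [deg 1]

Answer: DEADLOCK-FREE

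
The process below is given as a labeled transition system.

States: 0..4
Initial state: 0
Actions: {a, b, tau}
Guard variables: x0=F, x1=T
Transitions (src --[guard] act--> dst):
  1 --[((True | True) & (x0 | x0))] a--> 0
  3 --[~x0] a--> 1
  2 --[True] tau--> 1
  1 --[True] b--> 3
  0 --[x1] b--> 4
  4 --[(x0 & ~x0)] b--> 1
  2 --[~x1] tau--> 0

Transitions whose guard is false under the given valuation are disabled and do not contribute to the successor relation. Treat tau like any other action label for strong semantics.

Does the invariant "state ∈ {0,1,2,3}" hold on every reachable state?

Safe = {0,1,2,3}
Reach set: {0,4}
  0: safe
  4: ✗ unsafe
reach 4 via b — violates

Answer: INVARIANT VIOLATED at state 4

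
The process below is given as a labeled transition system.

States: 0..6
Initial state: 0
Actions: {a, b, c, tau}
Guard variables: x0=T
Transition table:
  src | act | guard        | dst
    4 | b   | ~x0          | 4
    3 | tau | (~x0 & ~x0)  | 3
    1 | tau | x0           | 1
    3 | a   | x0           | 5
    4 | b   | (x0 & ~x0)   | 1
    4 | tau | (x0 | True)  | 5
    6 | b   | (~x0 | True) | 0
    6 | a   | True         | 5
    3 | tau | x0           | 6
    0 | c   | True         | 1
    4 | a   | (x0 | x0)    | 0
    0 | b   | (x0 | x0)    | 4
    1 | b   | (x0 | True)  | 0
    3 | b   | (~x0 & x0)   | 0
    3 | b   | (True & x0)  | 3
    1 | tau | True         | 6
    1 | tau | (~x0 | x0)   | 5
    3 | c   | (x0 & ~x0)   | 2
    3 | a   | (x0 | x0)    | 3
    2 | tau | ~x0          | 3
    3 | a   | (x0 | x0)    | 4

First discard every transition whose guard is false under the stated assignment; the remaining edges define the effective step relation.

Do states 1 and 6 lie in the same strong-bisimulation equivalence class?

Bisimulation quotient by refinement:
  π0 = {{0,1,2,3,4,5,6}}
  π1 = {{0},{1},{2,5},{3},{4},{6}}
6 equivalence class(es) (converged in 2)
class of 1: {1}; class of 6: {6}

Answer: NOT BISIMILAR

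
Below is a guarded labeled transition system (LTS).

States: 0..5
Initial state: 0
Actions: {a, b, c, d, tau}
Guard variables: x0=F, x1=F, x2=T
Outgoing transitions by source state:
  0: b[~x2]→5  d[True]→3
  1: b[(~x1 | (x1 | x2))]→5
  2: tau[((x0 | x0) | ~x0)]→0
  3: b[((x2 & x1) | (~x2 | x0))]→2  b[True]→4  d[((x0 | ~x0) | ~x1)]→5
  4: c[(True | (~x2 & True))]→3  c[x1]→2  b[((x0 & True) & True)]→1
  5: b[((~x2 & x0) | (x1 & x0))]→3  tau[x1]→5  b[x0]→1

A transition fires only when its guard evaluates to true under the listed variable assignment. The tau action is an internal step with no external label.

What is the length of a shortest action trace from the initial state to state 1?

Layered search for 1:
  depth 0: {0}
  depth 1: {3}
  depth 2: {4,5}
1 never appears.

Answer: UNREACHABLE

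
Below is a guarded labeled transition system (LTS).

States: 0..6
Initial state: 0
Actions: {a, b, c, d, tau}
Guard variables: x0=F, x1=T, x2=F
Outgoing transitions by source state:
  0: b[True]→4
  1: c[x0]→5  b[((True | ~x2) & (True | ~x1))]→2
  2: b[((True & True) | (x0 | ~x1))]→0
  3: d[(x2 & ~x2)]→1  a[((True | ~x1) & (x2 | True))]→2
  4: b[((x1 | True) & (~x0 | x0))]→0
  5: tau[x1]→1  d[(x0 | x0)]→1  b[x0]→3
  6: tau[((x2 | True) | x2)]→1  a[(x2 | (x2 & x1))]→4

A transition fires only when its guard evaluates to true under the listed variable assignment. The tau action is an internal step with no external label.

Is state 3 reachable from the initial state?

Answer: UNREACHABLE

Working:
After dropping false guards: 7 live edges.
Layer 0: {0}
Layer 1: {4}  total {0,4}
R = {0,4}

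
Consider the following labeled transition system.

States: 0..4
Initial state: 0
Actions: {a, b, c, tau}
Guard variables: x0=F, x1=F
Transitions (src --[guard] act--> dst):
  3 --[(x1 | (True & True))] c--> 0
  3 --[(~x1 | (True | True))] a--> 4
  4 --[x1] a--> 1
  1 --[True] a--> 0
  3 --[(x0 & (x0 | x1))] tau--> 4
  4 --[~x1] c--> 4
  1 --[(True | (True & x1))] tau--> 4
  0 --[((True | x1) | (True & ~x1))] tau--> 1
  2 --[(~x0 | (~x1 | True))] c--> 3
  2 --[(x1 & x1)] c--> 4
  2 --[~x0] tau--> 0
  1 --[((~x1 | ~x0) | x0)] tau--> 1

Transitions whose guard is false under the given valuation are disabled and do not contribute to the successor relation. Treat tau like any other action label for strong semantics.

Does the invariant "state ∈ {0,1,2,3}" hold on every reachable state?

Allowed set {0,1,2,3}
Reachable = {0,1,4}
  0: ✓
  1: ✓
  4: ✗ unsafe
counterexample path to 4: tau·tau

Answer: INVARIANT VIOLATED at state 4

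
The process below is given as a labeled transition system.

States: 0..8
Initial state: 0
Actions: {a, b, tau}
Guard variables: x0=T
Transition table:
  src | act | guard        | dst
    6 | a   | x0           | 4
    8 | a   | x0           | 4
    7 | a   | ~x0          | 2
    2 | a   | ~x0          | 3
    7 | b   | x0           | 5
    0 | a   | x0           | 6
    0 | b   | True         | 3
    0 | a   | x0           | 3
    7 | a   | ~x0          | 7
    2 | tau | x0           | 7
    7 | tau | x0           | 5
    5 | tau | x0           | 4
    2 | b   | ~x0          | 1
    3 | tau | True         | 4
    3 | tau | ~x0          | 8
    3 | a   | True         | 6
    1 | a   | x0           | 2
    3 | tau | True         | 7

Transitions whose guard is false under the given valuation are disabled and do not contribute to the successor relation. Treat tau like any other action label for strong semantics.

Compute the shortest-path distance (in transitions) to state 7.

Answer: 2

Trace:
Layered search for 7:
  Layer 0: {0}
  Layer 1: {3,6}
  Layer 2: {4,7}
depth(7)=2, e.g. a·tau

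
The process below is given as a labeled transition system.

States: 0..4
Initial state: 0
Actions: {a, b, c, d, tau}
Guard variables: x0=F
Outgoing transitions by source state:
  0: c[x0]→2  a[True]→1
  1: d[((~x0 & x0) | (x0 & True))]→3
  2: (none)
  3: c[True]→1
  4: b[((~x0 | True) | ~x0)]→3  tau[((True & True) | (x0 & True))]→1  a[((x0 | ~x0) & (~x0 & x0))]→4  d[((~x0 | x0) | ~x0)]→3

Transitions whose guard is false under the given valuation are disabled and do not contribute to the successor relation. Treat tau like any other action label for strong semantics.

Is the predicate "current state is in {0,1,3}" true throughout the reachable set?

Safe = {0,1,3}
Reachable = {0,1}
  0: safe
  1: safe

Answer: INVARIANT HOLDS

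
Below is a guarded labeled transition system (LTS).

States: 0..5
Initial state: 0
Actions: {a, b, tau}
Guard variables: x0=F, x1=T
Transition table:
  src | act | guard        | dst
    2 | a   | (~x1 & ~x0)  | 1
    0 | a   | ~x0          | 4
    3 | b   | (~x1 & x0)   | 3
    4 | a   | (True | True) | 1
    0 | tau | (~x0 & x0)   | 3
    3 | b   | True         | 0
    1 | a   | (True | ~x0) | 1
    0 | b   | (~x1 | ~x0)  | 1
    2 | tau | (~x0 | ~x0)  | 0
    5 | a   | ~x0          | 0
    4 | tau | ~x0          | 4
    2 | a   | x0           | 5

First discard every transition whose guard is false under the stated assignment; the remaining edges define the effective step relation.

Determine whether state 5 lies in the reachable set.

Answer: UNREACHABLE

Analysis:
8 transition(s) survive guard evaluation.
depth 0: {0}
depth 1: {1,4}  total {0,1,4}
Reachable = {0,1,4}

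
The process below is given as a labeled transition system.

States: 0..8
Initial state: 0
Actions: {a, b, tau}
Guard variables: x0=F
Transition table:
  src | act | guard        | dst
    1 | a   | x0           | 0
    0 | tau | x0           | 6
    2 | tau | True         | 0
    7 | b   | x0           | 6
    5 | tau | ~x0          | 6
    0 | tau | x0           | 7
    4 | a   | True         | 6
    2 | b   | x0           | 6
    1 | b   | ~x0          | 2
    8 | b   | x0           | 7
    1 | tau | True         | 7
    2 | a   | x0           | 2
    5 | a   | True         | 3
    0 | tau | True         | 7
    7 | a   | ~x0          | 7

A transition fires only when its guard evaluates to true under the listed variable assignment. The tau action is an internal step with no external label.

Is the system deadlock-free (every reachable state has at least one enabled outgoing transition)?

R = {0,7}
  0: tau→7  [1 out]
  7: a→7  [1 out]

Answer: DEADLOCK-FREE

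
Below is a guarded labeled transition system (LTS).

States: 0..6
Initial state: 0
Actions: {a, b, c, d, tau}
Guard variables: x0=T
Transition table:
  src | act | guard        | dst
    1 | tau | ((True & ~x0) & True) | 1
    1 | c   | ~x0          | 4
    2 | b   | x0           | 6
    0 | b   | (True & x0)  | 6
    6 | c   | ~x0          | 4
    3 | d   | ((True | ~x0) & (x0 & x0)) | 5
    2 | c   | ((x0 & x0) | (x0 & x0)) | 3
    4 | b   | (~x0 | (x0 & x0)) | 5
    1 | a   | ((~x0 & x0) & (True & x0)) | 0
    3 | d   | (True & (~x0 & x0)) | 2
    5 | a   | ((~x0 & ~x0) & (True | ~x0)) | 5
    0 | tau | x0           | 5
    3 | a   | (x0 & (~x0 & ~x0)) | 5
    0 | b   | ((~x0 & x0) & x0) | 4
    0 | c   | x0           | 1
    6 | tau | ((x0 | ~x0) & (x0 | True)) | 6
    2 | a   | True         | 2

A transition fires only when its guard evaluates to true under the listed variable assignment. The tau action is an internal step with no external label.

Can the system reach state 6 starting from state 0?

9 transition(s) survive guard evaluation.
depth 0: {0}
depth 1: {1,5,6}  cumulative {0,1,5,6}
Reachable = {0,1,5,6}
trace reaching 6: b

Answer: REACHABLE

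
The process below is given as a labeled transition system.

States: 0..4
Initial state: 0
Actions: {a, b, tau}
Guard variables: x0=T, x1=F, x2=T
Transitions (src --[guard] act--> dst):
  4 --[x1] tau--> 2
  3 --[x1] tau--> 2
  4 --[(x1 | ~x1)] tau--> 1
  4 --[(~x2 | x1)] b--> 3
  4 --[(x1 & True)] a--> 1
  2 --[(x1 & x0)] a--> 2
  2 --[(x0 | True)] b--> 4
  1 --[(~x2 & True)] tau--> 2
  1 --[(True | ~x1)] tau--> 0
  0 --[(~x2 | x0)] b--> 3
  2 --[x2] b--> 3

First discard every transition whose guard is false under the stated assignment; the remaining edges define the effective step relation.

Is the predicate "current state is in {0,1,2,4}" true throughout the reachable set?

Answer: INVARIANT VIOLATED at state 3

Working:
Inv-set: {0,1,2,4}
R = {0,3}
  0: ok
  3: outside
witness against invariant: b → 3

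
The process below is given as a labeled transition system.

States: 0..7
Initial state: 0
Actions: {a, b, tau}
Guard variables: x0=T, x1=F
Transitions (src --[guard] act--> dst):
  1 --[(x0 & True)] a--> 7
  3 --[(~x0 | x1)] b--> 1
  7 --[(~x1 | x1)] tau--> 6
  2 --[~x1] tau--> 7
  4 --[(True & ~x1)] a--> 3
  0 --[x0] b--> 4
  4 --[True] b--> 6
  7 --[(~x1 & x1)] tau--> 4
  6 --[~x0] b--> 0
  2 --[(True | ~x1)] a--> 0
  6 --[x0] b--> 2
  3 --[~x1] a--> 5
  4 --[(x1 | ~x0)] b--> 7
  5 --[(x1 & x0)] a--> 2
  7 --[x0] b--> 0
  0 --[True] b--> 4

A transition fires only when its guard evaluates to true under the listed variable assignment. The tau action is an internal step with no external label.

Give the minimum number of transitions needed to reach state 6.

Answer: 2

Trace:
BFS to 6:
  depth 0: {0}
  depth 1: {4}
  depth 2: {3,6}
6 enters at depth 2; path b·b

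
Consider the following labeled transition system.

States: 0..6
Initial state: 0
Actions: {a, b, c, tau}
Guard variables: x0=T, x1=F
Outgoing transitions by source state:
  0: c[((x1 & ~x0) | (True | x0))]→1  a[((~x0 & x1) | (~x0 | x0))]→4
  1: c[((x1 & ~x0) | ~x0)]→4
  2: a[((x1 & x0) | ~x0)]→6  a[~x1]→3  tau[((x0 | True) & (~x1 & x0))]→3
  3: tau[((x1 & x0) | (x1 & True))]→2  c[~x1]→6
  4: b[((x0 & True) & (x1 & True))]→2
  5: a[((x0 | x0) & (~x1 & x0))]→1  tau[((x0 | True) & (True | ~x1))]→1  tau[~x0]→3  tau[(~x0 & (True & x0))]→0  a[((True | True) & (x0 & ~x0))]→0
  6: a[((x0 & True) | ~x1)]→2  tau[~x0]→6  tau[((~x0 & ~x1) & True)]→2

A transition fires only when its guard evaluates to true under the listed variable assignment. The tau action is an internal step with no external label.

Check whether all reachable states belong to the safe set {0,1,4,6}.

Allowed set {0,1,4,6}
Reach set: {0,1,4}
  0: safe
  1: safe
  4: safe

Answer: INVARIANT HOLDS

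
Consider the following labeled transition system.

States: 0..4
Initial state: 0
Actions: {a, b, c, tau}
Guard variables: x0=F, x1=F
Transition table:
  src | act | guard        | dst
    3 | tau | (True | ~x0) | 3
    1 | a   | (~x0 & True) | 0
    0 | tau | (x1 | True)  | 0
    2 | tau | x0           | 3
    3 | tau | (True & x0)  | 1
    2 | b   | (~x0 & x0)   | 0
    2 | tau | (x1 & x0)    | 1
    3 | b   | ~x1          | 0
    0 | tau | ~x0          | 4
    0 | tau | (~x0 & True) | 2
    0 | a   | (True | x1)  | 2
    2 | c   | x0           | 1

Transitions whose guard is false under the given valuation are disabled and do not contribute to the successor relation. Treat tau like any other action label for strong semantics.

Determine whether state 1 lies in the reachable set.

After dropping false guards: 7 live edges.
Layer 0: {0}
Layer 1: {2,4}  cumulative {0,2,4}
R = {0,2,4}

Answer: UNREACHABLE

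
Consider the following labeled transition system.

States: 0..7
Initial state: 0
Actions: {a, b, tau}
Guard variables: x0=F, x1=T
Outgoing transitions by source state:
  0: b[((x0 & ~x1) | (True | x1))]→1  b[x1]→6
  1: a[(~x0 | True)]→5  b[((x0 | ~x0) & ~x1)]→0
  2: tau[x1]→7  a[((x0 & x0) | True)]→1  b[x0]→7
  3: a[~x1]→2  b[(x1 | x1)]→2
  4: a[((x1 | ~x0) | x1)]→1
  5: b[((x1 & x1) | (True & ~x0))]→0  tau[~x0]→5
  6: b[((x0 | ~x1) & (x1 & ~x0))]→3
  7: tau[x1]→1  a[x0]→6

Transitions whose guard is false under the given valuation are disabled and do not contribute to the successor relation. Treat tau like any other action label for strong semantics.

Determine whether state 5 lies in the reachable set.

10 transition(s) survive guard evaluation.
Layer 0: {0}
Layer 1: {1,6}  now seen {0,1,6}
Layer 2: {5}  now seen {0,1,5,6}
Reach set: {0,1,5,6}
trace reaching 5: b·a

Answer: REACHABLE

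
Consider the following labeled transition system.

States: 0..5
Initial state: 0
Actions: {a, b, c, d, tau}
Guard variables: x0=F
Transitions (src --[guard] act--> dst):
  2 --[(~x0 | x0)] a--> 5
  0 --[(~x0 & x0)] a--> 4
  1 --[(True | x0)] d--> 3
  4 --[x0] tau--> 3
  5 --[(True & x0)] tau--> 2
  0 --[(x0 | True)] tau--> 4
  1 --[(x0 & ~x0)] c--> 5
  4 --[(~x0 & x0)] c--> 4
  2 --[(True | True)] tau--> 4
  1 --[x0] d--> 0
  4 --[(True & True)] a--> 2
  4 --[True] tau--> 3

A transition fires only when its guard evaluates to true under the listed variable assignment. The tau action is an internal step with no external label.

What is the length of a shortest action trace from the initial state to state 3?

BFS to 3:
  depth 0: {0}
  depth 1: {4}
  depth 2: {2,3}
first hit 3 at d=2 via tau·tau

Answer: 2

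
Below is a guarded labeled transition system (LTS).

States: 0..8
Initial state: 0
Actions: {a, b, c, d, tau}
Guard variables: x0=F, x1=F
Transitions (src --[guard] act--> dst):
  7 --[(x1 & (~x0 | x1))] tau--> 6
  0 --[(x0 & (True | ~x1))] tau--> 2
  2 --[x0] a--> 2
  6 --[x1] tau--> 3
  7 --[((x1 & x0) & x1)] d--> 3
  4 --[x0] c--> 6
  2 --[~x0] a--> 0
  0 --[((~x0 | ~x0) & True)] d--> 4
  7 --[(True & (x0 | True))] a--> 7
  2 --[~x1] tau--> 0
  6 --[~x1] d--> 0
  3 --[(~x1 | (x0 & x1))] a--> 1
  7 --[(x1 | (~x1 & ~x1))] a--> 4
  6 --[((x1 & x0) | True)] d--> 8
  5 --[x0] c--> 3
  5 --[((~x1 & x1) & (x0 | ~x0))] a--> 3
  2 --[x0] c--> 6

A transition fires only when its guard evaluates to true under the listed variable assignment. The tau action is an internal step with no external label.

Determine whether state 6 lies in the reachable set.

Answer: UNREACHABLE

Analysis:
8 transition(s) survive guard evaluation.
Layer 0: {0}
Layer 1: {4}  cumulative {0,4}
R = {0,4}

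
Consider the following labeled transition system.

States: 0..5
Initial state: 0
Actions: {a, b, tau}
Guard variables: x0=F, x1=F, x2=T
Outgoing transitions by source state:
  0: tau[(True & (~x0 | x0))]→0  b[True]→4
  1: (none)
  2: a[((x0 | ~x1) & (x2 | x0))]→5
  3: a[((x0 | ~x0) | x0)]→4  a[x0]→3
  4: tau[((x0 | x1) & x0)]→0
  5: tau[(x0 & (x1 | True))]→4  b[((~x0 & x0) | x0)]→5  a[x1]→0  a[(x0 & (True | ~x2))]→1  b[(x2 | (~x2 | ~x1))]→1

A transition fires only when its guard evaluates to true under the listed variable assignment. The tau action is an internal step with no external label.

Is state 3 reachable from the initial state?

5 transition(s) survive guard evaluation.
L0 = {0}
L1 = {4}  now seen {0,4}
R = {0,4}

Answer: UNREACHABLE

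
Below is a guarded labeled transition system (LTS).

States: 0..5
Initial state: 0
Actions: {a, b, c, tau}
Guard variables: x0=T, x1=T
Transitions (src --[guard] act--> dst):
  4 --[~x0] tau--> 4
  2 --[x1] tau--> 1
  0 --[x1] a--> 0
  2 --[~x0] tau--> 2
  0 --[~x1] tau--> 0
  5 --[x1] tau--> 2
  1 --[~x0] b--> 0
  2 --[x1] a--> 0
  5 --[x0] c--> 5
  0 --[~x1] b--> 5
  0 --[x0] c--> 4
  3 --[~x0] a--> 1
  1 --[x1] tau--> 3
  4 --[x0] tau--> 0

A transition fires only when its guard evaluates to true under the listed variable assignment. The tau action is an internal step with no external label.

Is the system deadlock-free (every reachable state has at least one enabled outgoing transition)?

Answer: DEADLOCK-FREE

Trace:
Reachable = {0,4}
  0: a→0  c→4  [deg 2]
  4: tau→0  [deg 1]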